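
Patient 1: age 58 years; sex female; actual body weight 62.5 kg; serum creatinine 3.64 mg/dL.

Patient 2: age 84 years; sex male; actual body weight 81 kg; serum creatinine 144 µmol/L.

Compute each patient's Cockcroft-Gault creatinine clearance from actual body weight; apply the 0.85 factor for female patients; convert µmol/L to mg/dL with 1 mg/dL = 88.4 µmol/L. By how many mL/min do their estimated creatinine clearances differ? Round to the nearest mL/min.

Patient 1: CrCl = (140 − 58) × 62.5 / (72 × 3.64) × 0.85 = 5125.0 / 262.08 × 0.85 ≈ 16.6 mL/min
Patient 2: SCr = 144 / 88.4 = 1.629 mg/dL
Patient 2: CrCl = (140 − 84) × 81 / (72 × 1.629) = 4536.0 / 117.29 ≈ 38.7 mL/min
|16.6 − 38.7| = 22.1 mL/min

22 mL/min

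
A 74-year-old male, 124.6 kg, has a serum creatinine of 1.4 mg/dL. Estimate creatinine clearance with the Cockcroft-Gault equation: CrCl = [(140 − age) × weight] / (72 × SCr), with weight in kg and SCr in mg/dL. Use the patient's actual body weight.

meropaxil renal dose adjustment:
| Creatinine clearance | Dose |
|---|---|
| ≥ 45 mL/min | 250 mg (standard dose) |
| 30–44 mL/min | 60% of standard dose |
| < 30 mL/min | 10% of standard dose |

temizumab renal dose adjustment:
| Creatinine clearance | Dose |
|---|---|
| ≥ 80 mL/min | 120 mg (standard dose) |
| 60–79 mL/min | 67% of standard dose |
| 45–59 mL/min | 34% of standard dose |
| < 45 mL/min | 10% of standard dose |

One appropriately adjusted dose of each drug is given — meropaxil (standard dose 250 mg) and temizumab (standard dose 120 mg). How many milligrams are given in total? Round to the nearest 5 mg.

CrCl = (140 − 74) × 124.6 / (72 × 1.4) = 8223.6 / 100.80 ≈ 81.6 mL/min
CrCl ≈ 82 mL/min.
meropaxil: ≥ 45 mL/min → 100% of 250 mg = 250 mg.
temizumab: ≥ 80 mL/min → 100% of 120 mg = 120 mg.
Total = 250 + 120 = 370 mg.

370 mg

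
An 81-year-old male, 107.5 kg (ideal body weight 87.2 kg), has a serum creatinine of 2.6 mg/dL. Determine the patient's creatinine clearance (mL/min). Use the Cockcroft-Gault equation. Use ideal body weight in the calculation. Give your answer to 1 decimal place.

CrCl = (140 − 81) × 87.2 / (72 × 2.6) = 5144.8 / 187.20 ≈ 27.5 mL/min

27.5 mL/min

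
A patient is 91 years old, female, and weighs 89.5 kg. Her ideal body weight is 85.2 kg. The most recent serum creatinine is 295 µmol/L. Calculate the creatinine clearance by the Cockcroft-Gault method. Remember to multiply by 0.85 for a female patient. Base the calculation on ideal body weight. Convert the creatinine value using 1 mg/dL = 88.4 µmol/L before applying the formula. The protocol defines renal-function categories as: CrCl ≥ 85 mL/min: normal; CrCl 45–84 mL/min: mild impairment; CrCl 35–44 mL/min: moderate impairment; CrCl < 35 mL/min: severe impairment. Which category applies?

severe impairment

SCr = 295 / 88.4 = 3.337 mg/dL
CrCl = (140 − 91) × 85.2 / (72 × 3.337) × 0.85 = 4174.8 / 240.26 × 0.85 ≈ 14.8 mL/min
15 mL/min falls in the 'severe impairment' range.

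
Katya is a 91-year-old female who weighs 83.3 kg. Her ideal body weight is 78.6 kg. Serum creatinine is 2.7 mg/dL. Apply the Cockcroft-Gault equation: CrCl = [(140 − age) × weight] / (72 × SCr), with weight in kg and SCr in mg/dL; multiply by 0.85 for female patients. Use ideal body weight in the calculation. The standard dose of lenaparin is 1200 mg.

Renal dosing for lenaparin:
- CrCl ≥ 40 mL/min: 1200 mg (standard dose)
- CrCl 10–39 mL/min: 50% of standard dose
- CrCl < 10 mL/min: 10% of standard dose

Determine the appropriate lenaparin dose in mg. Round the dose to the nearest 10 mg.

CrCl = (140 − 91) × 78.6 / (72 × 2.7) × 0.85 = 3851.4 / 194.40 × 0.85 ≈ 16.8 mL/min
CrCl ≈ 17 mL/min → bracket 10–39 mL/min.
50% of 1200 mg = 600 mg

600 mg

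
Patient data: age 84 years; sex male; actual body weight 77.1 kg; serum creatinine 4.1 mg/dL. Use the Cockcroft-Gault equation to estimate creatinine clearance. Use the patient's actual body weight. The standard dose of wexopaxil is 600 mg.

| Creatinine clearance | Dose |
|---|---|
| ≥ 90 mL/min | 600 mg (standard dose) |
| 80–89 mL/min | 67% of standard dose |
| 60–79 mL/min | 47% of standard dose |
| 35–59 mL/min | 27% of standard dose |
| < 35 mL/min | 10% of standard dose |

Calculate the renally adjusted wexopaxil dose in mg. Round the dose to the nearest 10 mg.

60 mg

CrCl = (140 − 84) × 77.1 / (72 × 4.1) = 4317.6 / 295.20 ≈ 14.6 mL/min
CrCl ≈ 15 mL/min → bracket < 35 mL/min.
10% of 600 mg = 60 mg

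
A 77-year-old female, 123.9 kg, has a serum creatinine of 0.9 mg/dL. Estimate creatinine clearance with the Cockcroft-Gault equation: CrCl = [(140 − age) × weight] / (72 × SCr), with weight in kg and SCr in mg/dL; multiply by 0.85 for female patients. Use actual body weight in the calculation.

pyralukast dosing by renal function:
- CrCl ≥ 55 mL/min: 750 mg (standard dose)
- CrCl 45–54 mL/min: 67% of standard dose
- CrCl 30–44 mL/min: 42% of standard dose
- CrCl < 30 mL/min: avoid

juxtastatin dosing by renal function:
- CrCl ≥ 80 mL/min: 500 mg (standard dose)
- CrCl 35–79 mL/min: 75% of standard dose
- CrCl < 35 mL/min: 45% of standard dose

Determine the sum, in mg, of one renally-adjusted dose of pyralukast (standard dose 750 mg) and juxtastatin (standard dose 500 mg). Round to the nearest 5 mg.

1250 mg

CrCl = (140 − 77) × 123.9 / (72 × 0.9) × 0.85 = 7805.7 / 64.80 × 0.85 ≈ 102.4 mL/min
CrCl ≈ 102 mL/min.
pyralukast: ≥ 55 mL/min → 100% of 750 mg = 750 mg.
juxtastatin: ≥ 80 mL/min → 100% of 500 mg = 500 mg.
Total = 750 + 500 = 1250 mg.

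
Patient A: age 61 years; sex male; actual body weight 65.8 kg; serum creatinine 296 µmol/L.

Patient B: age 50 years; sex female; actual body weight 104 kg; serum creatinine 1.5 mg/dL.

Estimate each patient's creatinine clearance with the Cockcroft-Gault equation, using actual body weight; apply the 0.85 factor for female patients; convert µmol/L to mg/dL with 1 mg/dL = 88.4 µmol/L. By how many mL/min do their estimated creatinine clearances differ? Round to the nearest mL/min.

52 mL/min

Patient A: SCr = 296 / 88.4 = 3.348 mg/dL
Patient A: CrCl = (140 − 61) × 65.8 / (72 × 3.348) = 5198.2 / 241.06 ≈ 21.6 mL/min
Patient B: CrCl = (140 − 50) × 104 / (72 × 1.5) × 0.85 = 9360.0 / 108.00 × 0.85 ≈ 73.7 mL/min
|21.6 − 73.7| = 52.1 mL/min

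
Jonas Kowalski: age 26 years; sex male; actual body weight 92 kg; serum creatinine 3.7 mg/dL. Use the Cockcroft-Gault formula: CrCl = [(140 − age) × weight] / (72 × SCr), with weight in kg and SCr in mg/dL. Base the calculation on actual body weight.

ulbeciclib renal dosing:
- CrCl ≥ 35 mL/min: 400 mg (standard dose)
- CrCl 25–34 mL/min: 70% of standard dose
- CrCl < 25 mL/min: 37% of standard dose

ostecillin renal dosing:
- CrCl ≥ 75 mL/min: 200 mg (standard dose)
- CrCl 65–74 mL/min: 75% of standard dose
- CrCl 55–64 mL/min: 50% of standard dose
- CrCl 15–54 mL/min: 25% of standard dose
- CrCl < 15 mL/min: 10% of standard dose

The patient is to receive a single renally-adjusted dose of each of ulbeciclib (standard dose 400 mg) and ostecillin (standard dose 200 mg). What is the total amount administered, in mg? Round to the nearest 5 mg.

450 mg

CrCl = (140 − 26) × 92 / (72 × 3.7) = 10488.0 / 266.40 ≈ 39.4 mL/min
CrCl ≈ 39 mL/min.
ulbeciclib: ≥ 35 mL/min → 100% of 400 mg = 400 mg.
ostecillin: 15–54 mL/min → 25% of 200 mg = 50 mg.
Total = 400 + 50 = 450 mg.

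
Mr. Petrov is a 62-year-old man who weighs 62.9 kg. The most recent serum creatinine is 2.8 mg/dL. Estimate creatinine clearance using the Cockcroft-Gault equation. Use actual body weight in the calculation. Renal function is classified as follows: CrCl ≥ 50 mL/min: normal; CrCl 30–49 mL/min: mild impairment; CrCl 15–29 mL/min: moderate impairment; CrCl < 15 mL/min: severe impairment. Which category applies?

moderate impairment

CrCl = (140 − 62) × 62.9 / (72 × 2.8) = 4906.2 / 201.60 ≈ 24.3 mL/min
24 mL/min falls in the 'moderate impairment' range.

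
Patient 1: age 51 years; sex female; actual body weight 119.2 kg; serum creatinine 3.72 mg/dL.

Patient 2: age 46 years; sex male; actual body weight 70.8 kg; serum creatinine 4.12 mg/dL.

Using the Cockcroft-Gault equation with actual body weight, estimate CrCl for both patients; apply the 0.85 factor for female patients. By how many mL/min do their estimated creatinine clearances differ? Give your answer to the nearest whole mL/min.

11 mL/min

Patient 1: CrCl = (140 − 51) × 119.2 / (72 × 3.72) × 0.85 = 10608.8 / 267.84 × 0.85 ≈ 33.7 mL/min
Patient 2: CrCl = (140 − 46) × 70.8 / (72 × 4.12) = 6655.2 / 296.64 ≈ 22.4 mL/min
|33.7 − 22.4| = 11.3 mL/min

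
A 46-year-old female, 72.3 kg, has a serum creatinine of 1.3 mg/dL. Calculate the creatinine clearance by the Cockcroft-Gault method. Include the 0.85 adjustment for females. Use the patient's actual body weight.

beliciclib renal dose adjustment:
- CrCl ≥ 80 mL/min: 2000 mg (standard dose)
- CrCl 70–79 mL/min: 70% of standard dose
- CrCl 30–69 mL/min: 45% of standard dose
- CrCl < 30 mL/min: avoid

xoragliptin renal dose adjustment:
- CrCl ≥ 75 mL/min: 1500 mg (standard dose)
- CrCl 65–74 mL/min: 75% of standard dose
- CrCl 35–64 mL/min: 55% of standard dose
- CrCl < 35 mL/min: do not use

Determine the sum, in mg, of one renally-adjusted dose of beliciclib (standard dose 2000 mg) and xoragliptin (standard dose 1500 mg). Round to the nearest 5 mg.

1725 mg

CrCl = (140 − 46) × 72.3 / (72 × 1.3) × 0.85 = 6796.2 / 93.60 × 0.85 ≈ 61.7 mL/min
CrCl ≈ 62 mL/min.
beliciclib: 30–69 mL/min → 45% of 2000 mg = 900 mg.
xoragliptin: 35–64 mL/min → 55% of 1500 mg = 825 mg.
Total = 900 + 825 = 1725 mg.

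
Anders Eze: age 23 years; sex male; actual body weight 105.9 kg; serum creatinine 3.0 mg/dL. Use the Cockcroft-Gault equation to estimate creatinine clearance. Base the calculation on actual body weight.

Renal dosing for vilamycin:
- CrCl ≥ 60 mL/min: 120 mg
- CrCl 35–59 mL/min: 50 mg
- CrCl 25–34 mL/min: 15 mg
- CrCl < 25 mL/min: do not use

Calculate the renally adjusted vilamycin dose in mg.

50 mg

CrCl = (140 − 23) × 105.9 / (72 × 3) = 12390.3 / 216.00 ≈ 57.4 mL/min
CrCl ≈ 57 mL/min → bracket 35–59 mL/min.
Dose for this bracket: 50 mg.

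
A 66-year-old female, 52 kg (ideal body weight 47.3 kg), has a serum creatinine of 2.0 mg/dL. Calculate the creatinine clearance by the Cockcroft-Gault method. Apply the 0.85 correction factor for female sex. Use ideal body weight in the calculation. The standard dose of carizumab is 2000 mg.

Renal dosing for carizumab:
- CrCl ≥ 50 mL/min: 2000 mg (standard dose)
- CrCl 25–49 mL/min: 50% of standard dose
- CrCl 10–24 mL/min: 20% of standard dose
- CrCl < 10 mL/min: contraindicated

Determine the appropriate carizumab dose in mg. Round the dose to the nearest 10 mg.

CrCl = (140 − 66) × 47.3 / (72 × 2) × 0.85 = 3500.2 / 144.00 × 0.85 ≈ 20.7 mL/min
CrCl ≈ 21 mL/min → bracket 10–24 mL/min.
20% of 2000 mg = 400 mg

400 mg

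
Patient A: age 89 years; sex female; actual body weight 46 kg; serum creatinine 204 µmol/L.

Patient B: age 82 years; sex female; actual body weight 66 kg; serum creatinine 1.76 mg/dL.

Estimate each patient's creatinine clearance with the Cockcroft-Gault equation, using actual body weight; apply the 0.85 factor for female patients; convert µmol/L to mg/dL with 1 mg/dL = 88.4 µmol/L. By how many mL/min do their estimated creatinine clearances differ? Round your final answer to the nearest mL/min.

Patient A: SCr = 204 / 88.4 = 2.308 mg/dL
Patient A: CrCl = (140 − 89) × 46 / (72 × 2.308) × 0.85 = 2346.0 / 166.18 × 0.85 ≈ 12.0 mL/min
Patient B: CrCl = (140 − 82) × 66 / (72 × 1.76) × 0.85 = 3828.0 / 126.72 × 0.85 ≈ 25.7 mL/min
|12.0 − 25.7| = 13.7 mL/min

14 mL/min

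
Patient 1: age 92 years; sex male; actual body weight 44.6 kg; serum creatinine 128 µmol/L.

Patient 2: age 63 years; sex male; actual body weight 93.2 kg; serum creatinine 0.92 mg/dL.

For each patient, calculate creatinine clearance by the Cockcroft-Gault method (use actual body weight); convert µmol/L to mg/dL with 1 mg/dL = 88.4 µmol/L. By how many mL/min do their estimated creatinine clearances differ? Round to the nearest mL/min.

Patient 1: SCr = 128 / 88.4 = 1.448 mg/dL
Patient 1: CrCl = (140 − 92) × 44.6 / (72 × 1.448) = 2140.8 / 104.26 ≈ 20.5 mL/min
Patient 2: CrCl = (140 − 63) × 93.2 / (72 × 0.92) = 7176.4 / 66.24 ≈ 108.3 mL/min
|20.5 − 108.3| = 87.8 mL/min

88 mL/min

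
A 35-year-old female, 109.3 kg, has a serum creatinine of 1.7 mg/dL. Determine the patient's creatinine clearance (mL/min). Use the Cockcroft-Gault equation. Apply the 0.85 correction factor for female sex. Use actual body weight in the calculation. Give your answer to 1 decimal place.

CrCl = (140 − 35) × 109.3 / (72 × 1.7) × 0.85 = 11476.5 / 122.40 × 0.85 ≈ 79.7 mL/min

79.7 mL/min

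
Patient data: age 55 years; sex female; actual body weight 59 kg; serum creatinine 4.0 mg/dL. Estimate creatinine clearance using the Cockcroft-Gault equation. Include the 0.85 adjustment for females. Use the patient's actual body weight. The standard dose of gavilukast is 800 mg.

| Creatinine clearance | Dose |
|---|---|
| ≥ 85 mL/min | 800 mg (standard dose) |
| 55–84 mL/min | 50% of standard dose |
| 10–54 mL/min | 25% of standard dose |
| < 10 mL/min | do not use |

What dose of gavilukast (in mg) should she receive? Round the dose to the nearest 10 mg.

CrCl = (140 − 55) × 59 / (72 × 4) × 0.85 = 5015.0 / 288.00 × 0.85 ≈ 14.8 mL/min
CrCl ≈ 15 mL/min → bracket 10–54 mL/min.
25% of 800 mg = 200 mg

200 mg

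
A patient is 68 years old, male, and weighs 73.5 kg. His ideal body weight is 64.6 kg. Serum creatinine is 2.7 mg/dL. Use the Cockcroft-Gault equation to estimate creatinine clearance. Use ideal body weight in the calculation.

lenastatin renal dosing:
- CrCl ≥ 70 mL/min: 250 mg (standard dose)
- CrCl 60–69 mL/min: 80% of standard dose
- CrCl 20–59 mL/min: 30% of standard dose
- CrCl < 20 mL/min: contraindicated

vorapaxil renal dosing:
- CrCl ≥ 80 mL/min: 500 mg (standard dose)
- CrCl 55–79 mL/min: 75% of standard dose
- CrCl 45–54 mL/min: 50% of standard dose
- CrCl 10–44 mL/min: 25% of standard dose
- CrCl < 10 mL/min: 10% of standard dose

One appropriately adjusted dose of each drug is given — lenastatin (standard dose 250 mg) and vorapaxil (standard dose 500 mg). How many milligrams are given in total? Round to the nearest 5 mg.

CrCl = (140 − 68) × 64.6 / (72 × 2.7) = 4651.2 / 194.40 ≈ 23.9 mL/min
CrCl ≈ 24 mL/min.
lenastatin: 20–59 mL/min → 30% of 250 mg = 75 mg.
vorapaxil: 10–44 mL/min → 25% of 500 mg = 125 mg.
Total = 75 + 125 = 200 mg.

200 mg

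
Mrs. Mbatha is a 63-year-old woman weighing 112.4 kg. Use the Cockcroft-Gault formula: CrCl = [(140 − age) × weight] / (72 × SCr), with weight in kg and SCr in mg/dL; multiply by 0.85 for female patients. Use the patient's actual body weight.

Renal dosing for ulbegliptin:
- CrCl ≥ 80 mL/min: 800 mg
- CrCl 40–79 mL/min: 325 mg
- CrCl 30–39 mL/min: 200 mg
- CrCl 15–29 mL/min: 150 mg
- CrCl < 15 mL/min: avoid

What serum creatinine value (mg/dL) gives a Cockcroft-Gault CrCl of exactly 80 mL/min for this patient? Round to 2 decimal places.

Standard dose requires CrCl ≥ 80 mL/min.
Set (140 − 63) × 112.4 × 0.85 / (72 × SCr) = 80
SCr = (140 − 63) × 112.4 × 0.85 / (72 × 80) = 1.277 mg/dL

1.28 mg/dL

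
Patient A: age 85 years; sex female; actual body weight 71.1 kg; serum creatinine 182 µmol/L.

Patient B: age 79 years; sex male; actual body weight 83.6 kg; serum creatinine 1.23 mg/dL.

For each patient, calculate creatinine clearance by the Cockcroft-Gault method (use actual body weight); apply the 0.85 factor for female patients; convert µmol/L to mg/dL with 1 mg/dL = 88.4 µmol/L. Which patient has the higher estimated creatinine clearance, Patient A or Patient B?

Patient B

Patient A: SCr = 182 / 88.4 = 2.059 mg/dL
Patient A: CrCl = (140 − 85) × 71.1 / (72 × 2.059) × 0.85 = 3910.5 / 148.25 × 0.85 ≈ 22.4 mL/min
Patient B: CrCl = (140 − 79) × 83.6 / (72 × 1.23) = 5099.6 / 88.56 ≈ 57.6 mL/min
22.4 vs 57.6 mL/min → Patient B is higher.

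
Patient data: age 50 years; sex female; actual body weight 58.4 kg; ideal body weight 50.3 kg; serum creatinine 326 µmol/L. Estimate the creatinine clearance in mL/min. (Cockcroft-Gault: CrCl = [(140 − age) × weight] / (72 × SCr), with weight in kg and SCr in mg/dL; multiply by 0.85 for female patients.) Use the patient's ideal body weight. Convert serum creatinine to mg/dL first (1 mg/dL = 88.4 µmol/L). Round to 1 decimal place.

14.5 mL/min

SCr = 326 / 88.4 = 3.688 mg/dL
CrCl = (140 − 50) × 50.3 / (72 × 3.688) × 0.85 = 4527.0 / 265.54 × 0.85 ≈ 14.5 mL/min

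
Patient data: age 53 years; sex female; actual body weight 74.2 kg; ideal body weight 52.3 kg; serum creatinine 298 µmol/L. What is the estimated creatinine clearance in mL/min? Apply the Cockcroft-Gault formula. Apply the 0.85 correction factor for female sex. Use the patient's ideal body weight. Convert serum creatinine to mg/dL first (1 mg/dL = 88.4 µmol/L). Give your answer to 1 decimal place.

15.9 mL/min

SCr = 298 / 88.4 = 3.371 mg/dL
CrCl = (140 − 53) × 52.3 / (72 × 3.371) × 0.85 = 4550.1 / 242.71 × 0.85 ≈ 15.9 mL/min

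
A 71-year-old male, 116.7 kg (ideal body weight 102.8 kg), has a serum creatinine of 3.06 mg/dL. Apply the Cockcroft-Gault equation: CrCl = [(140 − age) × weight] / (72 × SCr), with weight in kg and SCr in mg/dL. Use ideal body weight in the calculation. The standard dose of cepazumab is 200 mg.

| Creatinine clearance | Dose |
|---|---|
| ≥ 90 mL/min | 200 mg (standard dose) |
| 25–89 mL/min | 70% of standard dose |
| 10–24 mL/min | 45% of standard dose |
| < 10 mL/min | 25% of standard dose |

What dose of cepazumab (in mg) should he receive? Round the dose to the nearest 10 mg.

140 mg

CrCl = (140 − 71) × 102.8 / (72 × 3.06) = 7093.2 / 220.32 ≈ 32.2 mL/min
CrCl ≈ 32 mL/min → bracket 25–89 mL/min.
70% of 200 mg = 140 mg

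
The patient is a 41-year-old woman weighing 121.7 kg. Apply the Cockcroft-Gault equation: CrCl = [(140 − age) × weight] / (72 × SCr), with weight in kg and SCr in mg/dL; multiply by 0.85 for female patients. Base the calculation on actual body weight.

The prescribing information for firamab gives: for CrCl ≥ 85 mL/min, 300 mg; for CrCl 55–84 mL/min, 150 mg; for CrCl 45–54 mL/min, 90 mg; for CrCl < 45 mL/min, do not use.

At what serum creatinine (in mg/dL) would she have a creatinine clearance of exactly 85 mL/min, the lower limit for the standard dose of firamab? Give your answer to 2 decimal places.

1.67 mg/dL

Standard dose requires CrCl ≥ 85 mL/min.
Set (140 − 41) × 121.7 × 0.85 / (72 × SCr) = 85
SCr = (140 − 41) × 121.7 × 0.85 / (72 × 85) = 1.673 mg/dL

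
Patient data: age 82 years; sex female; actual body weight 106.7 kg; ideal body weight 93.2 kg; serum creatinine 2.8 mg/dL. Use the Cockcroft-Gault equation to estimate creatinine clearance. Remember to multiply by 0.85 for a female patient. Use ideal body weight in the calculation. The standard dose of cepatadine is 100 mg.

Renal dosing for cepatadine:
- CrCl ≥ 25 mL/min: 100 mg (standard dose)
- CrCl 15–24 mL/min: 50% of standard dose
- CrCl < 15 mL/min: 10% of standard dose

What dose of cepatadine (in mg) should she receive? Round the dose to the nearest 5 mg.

50 mg

CrCl = (140 − 82) × 93.2 / (72 × 2.8) × 0.85 = 5405.6 / 201.60 × 0.85 ≈ 22.8 mL/min
CrCl ≈ 23 mL/min → bracket 15–24 mL/min.
50% of 100 mg = 50 mg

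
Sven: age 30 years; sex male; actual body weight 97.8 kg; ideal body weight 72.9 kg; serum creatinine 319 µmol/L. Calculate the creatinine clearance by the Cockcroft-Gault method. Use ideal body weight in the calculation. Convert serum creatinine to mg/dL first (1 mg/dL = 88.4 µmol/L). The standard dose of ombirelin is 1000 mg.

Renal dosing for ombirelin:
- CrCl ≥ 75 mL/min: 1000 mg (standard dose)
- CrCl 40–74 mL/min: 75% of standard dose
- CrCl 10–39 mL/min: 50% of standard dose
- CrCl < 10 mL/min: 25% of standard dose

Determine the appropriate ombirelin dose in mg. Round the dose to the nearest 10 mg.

SCr = 319 / 88.4 = 3.609 mg/dL
CrCl = (140 − 30) × 72.9 / (72 × 3.609) = 8019.0 / 259.85 ≈ 30.9 mL/min
CrCl ≈ 31 mL/min → bracket 10–39 mL/min.
50% of 1000 mg = 500 mg

500 mg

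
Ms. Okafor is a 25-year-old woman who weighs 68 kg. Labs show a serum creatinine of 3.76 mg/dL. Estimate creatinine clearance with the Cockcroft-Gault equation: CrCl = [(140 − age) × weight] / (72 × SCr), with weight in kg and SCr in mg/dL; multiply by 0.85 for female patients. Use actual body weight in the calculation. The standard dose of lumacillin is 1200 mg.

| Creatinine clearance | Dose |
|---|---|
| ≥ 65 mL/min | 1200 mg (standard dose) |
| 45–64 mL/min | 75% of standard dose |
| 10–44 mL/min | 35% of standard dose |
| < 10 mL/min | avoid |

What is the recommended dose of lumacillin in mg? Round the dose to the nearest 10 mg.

420 mg

CrCl = (140 − 25) × 68 / (72 × 3.76) × 0.85 = 7820.0 / 270.72 × 0.85 ≈ 24.6 mL/min
CrCl ≈ 25 mL/min → bracket 10–44 mL/min.
35% of 1200 mg = 420 mg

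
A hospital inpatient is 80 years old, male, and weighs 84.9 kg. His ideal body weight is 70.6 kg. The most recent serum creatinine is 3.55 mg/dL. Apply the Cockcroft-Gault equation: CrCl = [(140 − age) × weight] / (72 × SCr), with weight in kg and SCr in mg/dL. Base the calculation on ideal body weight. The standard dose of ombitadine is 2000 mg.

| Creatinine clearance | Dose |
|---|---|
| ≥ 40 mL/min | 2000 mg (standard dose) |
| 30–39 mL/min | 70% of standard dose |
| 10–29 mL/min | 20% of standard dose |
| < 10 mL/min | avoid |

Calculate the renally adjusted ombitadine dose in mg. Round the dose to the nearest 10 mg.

CrCl = (140 − 80) × 70.6 / (72 × 3.55) = 4236.0 / 255.60 ≈ 16.6 mL/min
CrCl ≈ 17 mL/min → bracket 10–29 mL/min.
20% of 2000 mg = 400 mg

400 mg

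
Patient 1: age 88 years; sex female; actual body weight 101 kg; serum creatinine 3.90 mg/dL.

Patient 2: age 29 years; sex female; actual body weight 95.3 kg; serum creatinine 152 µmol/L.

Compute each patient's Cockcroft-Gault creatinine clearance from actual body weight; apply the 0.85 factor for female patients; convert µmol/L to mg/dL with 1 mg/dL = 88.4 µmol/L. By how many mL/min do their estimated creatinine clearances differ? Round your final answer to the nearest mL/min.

57 mL/min

Patient 1: CrCl = (140 − 88) × 101 / (72 × 3.9) × 0.85 = 5252.0 / 280.80 × 0.85 ≈ 15.9 mL/min
Patient 2: SCr = 152 / 88.4 = 1.719 mg/dL
Patient 2: CrCl = (140 − 29) × 95.3 / (72 × 1.719) × 0.85 = 10578.3 / 123.77 × 0.85 ≈ 72.6 mL/min
|15.9 − 72.6| = 56.7 mL/min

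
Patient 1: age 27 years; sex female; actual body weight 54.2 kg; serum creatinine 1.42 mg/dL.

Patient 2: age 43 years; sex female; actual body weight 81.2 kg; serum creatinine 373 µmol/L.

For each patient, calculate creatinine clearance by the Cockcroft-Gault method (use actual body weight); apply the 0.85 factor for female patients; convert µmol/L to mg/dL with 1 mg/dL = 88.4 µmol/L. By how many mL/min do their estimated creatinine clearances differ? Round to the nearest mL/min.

29 mL/min

Patient 1: CrCl = (140 − 27) × 54.2 / (72 × 1.42) × 0.85 = 6124.6 / 102.24 × 0.85 ≈ 50.9 mL/min
Patient 2: SCr = 373 / 88.4 = 4.219 mg/dL
Patient 2: CrCl = (140 − 43) × 81.2 / (72 × 4.219) × 0.85 = 7876.4 / 303.77 × 0.85 ≈ 22.0 mL/min
|50.9 − 22.0| = 28.9 mL/min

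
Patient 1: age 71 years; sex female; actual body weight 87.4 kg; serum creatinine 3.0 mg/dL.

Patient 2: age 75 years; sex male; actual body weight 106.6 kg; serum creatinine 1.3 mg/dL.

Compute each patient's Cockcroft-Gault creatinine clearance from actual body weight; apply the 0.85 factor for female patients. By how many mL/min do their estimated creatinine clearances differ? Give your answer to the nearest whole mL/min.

50 mL/min

Patient 1: CrCl = (140 − 71) × 87.4 / (72 × 3) × 0.85 = 6030.6 / 216.00 × 0.85 ≈ 23.7 mL/min
Patient 2: CrCl = (140 − 75) × 106.6 / (72 × 1.3) = 6929.0 / 93.60 ≈ 74.0 mL/min
|23.7 − 74.0| = 50.3 mL/min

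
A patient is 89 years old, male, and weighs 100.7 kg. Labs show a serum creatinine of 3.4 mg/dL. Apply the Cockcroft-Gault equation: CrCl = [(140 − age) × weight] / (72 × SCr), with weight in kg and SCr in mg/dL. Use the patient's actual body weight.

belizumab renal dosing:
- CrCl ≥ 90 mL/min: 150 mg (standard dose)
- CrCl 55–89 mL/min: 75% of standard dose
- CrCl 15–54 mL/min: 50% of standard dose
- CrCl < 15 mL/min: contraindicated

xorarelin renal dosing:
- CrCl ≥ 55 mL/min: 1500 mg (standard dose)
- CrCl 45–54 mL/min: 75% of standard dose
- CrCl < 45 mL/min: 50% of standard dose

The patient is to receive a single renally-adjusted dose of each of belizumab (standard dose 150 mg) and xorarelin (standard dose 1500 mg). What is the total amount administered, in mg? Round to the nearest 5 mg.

825 mg

CrCl = (140 − 89) × 100.7 / (72 × 3.4) = 5135.7 / 244.80 ≈ 21.0 mL/min
CrCl ≈ 21 mL/min.
belizumab: 15–54 mL/min → 50% of 150 mg = 75 mg.
xorarelin: < 45 mL/min → 50% of 1500 mg = 750 mg.
Total = 75 + 750 = 825 mg.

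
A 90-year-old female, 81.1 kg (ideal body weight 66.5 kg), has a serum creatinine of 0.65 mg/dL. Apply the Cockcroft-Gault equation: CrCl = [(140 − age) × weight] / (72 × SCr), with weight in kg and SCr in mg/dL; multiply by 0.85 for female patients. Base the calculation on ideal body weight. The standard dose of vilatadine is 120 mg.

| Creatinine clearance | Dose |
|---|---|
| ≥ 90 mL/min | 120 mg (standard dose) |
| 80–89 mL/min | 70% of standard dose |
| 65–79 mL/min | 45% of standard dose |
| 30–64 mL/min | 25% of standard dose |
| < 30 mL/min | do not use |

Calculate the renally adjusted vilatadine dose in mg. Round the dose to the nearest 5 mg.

30 mg

CrCl = (140 − 90) × 66.5 / (72 × 0.65) × 0.85 = 3325.0 / 46.80 × 0.85 ≈ 60.4 mL/min
CrCl ≈ 60 mL/min → bracket 30–64 mL/min.
25% of 120 mg = 30 mg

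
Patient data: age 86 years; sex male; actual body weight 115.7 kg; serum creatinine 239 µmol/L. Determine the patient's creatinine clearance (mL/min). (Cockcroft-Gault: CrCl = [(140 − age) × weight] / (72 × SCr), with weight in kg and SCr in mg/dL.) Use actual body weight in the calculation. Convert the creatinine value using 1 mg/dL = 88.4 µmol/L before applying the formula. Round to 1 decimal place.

SCr = 239 / 88.4 = 2.704 mg/dL
CrCl = (140 − 86) × 115.7 / (72 × 2.704) = 6247.8 / 194.69 ≈ 32.1 mL/min

32.1 mL/min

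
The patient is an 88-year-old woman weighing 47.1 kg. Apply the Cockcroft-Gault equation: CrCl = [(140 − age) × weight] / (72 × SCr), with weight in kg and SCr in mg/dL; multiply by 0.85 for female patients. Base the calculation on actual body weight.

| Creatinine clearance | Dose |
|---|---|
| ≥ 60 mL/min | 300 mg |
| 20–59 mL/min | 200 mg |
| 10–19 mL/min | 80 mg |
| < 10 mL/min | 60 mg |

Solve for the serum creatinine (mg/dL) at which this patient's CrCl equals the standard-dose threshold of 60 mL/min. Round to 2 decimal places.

Standard dose requires CrCl ≥ 60 mL/min.
Set (140 − 88) × 47.1 × 0.85 / (72 × SCr) = 60
SCr = (140 − 88) × 47.1 × 0.85 / (72 × 60) = 0.482 mg/dL

0.48 mg/dL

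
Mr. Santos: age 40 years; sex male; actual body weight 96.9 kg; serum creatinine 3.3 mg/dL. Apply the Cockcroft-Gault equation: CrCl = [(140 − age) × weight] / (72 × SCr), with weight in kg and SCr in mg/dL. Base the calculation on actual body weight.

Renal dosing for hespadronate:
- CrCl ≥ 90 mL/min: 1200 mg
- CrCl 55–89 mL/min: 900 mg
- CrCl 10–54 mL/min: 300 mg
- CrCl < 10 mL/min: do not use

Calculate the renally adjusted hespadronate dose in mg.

300 mg

CrCl = (140 − 40) × 96.9 / (72 × 3.3) = 9690.0 / 237.60 ≈ 40.8 mL/min
CrCl ≈ 41 mL/min → bracket 10–54 mL/min.
Dose for this bracket: 300 mg.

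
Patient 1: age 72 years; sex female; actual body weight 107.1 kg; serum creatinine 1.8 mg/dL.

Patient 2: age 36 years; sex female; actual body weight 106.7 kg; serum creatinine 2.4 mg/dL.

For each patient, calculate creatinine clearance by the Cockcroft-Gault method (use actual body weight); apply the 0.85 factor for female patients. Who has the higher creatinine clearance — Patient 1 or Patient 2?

Patient 2

Patient 1: CrCl = (140 − 72) × 107.1 / (72 × 1.8) × 0.85 = 7282.8 / 129.60 × 0.85 ≈ 47.8 mL/min
Patient 2: CrCl = (140 − 36) × 106.7 / (72 × 2.4) × 0.85 = 11096.8 / 172.80 × 0.85 ≈ 54.6 mL/min
47.8 vs 54.6 mL/min → Patient 2 is higher.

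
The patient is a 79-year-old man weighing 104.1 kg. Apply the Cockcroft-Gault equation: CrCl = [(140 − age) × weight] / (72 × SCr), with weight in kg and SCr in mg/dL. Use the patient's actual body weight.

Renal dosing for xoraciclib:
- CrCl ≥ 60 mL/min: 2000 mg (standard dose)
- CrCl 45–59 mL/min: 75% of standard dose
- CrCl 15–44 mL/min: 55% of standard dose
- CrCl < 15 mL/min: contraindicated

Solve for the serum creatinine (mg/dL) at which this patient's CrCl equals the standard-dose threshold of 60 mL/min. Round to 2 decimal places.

1.47 mg/dL

Standard dose requires CrCl ≥ 60 mL/min.
Set (140 − 79) × 104.1 / (72 × SCr) = 60
SCr = (140 − 79) × 104.1 / (72 × 60) = 1.470 mg/dL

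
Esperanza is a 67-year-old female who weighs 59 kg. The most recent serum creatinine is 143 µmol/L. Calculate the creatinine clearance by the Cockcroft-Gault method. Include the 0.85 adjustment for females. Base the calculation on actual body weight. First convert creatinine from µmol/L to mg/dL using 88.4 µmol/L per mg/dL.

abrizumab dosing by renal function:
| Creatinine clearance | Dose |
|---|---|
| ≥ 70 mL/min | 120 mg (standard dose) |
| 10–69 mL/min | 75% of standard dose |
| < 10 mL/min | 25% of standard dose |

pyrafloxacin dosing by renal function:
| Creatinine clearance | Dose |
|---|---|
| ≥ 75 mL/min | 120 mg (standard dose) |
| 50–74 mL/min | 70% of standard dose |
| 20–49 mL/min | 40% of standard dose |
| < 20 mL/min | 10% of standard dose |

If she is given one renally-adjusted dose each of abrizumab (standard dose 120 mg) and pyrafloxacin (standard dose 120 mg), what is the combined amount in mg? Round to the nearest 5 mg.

140 mg

SCr = 143 / 88.4 = 1.618 mg/dL
CrCl = (140 − 67) × 59 / (72 × 1.618) × 0.85 = 4307.0 / 116.50 × 0.85 ≈ 31.4 mL/min
CrCl ≈ 31 mL/min.
abrizumab: 10–69 mL/min → 75% of 120 mg = 90 mg.
pyrafloxacin: 20–49 mL/min → 40% of 120 mg = 48 mg.
Total = 90 + 48 = 138 mg.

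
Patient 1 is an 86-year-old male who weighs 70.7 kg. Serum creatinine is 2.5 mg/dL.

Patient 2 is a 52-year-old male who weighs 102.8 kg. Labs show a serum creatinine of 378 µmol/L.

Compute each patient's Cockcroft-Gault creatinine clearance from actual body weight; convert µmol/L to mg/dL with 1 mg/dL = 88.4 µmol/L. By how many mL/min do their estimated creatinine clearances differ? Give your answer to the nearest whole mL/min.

8 mL/min

Patient 1: CrCl = (140 − 86) × 70.7 / (72 × 2.5) = 3817.8 / 180.00 ≈ 21.2 mL/min
Patient 2: SCr = 378 / 88.4 = 4.276 mg/dL
Patient 2: CrCl = (140 − 52) × 102.8 / (72 × 4.276) = 9046.4 / 307.87 ≈ 29.4 mL/min
|21.2 − 29.4| = 8.2 mL/min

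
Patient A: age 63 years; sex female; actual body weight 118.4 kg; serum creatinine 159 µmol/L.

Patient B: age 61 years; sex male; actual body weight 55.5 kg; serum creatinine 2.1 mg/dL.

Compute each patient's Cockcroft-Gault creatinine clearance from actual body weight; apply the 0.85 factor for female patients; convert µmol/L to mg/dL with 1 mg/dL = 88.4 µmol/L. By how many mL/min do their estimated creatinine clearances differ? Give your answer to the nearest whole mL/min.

31 mL/min

Patient A: SCr = 159 / 88.4 = 1.799 mg/dL
Patient A: CrCl = (140 − 63) × 118.4 / (72 × 1.799) × 0.85 = 9116.8 / 129.53 × 0.85 ≈ 59.8 mL/min
Patient B: CrCl = (140 − 61) × 55.5 / (72 × 2.1) = 4384.5 / 151.20 ≈ 29.0 mL/min
|59.8 − 29.0| = 30.8 mL/min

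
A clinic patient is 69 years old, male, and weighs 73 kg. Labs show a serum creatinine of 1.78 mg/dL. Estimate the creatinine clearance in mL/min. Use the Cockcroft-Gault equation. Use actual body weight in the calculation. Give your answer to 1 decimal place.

CrCl = (140 − 69) × 73 / (72 × 1.78) = 5183.0 / 128.16 ≈ 40.4 mL/min

40.4 mL/min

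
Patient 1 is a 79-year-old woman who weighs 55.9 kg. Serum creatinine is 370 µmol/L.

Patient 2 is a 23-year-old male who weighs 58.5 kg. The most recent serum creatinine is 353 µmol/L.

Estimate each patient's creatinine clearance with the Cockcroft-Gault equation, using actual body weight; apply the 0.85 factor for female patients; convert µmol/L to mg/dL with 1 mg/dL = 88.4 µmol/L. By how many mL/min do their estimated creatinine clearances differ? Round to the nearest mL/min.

14 mL/min

Patient 1: SCr = 370 / 88.4 = 4.186 mg/dL
Patient 1: CrCl = (140 − 79) × 55.9 / (72 × 4.186) × 0.85 = 3409.9 / 301.39 × 0.85 ≈ 9.6 mL/min
Patient 2: SCr = 353 / 88.4 = 3.993 mg/dL
Patient 2: CrCl = (140 − 23) × 58.5 / (72 × 3.993) = 6844.5 / 287.50 ≈ 23.8 mL/min
|9.6 − 23.8| = 14.2 mL/min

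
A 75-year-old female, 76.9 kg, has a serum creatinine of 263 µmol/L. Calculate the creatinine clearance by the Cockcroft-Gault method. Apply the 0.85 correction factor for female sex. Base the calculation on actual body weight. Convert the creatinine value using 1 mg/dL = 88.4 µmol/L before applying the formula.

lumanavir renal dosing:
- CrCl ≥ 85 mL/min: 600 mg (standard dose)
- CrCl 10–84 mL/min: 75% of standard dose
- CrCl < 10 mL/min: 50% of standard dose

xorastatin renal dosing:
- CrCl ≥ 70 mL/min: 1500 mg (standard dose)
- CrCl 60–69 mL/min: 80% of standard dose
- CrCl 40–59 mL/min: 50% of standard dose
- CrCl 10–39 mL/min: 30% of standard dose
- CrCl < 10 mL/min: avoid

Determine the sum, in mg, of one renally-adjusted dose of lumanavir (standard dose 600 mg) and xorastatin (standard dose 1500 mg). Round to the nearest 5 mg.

900 mg

SCr = 263 / 88.4 = 2.975 mg/dL
CrCl = (140 − 75) × 76.9 / (72 × 2.975) × 0.85 = 4998.5 / 214.20 × 0.85 ≈ 19.8 mL/min
CrCl ≈ 20 mL/min.
lumanavir: 10–84 mL/min → 75% of 600 mg = 450 mg.
xorastatin: 10–39 mL/min → 30% of 1500 mg = 450 mg.
Total = 450 + 450 = 900 mg.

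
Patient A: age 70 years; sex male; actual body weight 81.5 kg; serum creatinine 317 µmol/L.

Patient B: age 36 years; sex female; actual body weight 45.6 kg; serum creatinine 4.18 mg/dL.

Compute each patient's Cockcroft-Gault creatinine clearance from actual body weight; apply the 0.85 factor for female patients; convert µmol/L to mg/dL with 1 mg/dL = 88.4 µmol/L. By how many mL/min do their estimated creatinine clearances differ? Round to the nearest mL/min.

9 mL/min

Patient A: SCr = 317 / 88.4 = 3.586 mg/dL
Patient A: CrCl = (140 − 70) × 81.5 / (72 × 3.586) = 5705.0 / 258.19 ≈ 22.1 mL/min
Patient B: CrCl = (140 − 36) × 45.6 / (72 × 4.18) × 0.85 = 4742.4 / 300.96 × 0.85 ≈ 13.4 mL/min
|22.1 − 13.4| = 8.7 mL/min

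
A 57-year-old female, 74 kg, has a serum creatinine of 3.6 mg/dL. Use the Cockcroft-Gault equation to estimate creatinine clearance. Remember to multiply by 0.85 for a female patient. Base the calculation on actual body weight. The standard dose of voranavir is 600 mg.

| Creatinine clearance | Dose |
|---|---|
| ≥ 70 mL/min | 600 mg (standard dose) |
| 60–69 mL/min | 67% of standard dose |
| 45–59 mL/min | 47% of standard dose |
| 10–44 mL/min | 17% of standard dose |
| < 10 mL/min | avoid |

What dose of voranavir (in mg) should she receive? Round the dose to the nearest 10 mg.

100 mg

CrCl = (140 − 57) × 74 / (72 × 3.6) × 0.85 = 6142.0 / 259.20 × 0.85 ≈ 20.1 mL/min
CrCl ≈ 20 mL/min → bracket 10–44 mL/min.
17% of 600 mg = 102 mg → 100 mg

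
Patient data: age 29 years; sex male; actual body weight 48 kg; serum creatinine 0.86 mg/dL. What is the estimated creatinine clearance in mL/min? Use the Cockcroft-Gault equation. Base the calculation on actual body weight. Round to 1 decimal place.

CrCl = (140 − 29) × 48 / (72 × 0.86) = 5328.0 / 61.92 ≈ 86.0 mL/min

86.0 mL/min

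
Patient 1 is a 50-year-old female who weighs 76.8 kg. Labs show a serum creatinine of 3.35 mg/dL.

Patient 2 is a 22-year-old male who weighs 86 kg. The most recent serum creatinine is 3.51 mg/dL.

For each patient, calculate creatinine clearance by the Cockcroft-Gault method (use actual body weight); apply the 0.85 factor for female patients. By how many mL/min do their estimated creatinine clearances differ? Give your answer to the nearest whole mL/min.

Patient 1: CrCl = (140 − 50) × 76.8 / (72 × 3.35) × 0.85 = 6912.0 / 241.20 × 0.85 ≈ 24.4 mL/min
Patient 2: CrCl = (140 − 22) × 86 / (72 × 3.51) = 10148.0 / 252.72 ≈ 40.2 mL/min
|24.4 − 40.2| = 15.8 mL/min

16 mL/min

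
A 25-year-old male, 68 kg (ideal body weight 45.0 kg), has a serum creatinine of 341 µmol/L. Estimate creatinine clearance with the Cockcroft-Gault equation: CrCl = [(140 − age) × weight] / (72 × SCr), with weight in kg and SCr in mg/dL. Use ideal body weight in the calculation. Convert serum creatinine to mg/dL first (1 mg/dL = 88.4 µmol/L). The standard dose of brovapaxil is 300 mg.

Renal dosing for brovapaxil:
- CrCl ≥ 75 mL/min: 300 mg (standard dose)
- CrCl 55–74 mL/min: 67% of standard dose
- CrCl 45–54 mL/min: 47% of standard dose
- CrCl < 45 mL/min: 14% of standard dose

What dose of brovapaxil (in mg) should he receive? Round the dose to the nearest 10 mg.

40 mg

SCr = 341 / 88.4 = 3.857 mg/dL
CrCl = (140 − 25) × 45 / (72 × 3.857) = 5175.0 / 277.70 ≈ 18.6 mL/min
CrCl ≈ 19 mL/min → bracket < 45 mL/min.
14% of 300 mg = 42 mg → 40 mg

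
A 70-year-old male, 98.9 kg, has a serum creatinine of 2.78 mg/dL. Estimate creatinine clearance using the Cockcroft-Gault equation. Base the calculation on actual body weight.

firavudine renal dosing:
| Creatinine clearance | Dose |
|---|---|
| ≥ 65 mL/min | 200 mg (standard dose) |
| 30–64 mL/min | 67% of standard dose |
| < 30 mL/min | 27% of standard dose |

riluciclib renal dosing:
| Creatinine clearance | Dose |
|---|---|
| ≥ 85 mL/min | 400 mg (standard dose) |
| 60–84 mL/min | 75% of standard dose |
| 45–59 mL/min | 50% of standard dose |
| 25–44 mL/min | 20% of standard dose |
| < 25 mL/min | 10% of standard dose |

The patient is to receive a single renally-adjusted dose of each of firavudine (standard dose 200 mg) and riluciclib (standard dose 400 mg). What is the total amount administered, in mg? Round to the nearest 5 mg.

CrCl = (140 − 70) × 98.9 / (72 × 2.78) = 6923.0 / 200.16 ≈ 34.6 mL/min
CrCl ≈ 35 mL/min.
firavudine: 30–64 mL/min → 67% of 200 mg = 134 mg.
riluciclib: 25–44 mL/min → 20% of 400 mg = 80 mg.
Total = 134 + 80 = 214 mg.

215 mg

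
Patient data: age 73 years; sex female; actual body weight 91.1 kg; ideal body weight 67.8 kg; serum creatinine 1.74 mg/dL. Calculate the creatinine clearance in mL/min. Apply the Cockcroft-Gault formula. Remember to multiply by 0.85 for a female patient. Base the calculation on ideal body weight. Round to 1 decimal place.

30.8 mL/min

CrCl = (140 − 73) × 67.8 / (72 × 1.74) × 0.85 = 4542.6 / 125.28 × 0.85 ≈ 30.8 mL/min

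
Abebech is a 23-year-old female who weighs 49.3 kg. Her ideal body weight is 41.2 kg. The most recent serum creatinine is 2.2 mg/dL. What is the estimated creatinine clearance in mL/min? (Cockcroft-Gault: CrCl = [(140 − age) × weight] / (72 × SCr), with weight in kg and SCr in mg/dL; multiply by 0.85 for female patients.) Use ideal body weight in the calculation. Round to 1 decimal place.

CrCl = (140 − 23) × 41.2 / (72 × 2.2) × 0.85 = 4820.4 / 158.40 × 0.85 ≈ 25.9 mL/min

25.9 mL/min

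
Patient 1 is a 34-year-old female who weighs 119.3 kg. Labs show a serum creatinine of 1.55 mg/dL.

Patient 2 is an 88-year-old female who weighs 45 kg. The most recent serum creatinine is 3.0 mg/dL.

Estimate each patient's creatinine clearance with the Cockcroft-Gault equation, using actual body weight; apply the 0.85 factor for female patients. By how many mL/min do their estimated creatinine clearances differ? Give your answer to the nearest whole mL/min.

Patient 1: CrCl = (140 − 34) × 119.3 / (72 × 1.55) × 0.85 = 12645.8 / 111.60 × 0.85 ≈ 96.3 mL/min
Patient 2: CrCl = (140 − 88) × 45 / (72 × 3) × 0.85 = 2340.0 / 216.00 × 0.85 ≈ 9.2 mL/min
|96.3 − 9.2| = 87.1 mL/min

87 mL/min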